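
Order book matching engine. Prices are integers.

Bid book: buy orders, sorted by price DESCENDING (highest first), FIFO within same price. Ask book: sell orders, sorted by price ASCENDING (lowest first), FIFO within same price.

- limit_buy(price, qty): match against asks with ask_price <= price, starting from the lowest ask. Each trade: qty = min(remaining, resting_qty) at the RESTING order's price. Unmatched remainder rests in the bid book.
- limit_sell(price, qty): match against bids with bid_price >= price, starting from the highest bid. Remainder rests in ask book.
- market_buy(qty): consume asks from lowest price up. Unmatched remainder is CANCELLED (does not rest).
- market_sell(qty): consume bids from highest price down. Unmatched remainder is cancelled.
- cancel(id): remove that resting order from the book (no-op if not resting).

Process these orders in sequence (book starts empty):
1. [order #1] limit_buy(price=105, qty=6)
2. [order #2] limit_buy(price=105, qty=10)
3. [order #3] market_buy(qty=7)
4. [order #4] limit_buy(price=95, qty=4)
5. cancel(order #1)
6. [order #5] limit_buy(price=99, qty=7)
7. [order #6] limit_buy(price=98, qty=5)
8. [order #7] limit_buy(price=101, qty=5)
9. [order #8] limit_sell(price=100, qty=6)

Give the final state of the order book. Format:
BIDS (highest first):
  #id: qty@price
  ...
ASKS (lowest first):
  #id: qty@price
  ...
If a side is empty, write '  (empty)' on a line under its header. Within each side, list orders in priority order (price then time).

Answer: BIDS (highest first):
  #2: 4@105
  #7: 5@101
  #5: 7@99
  #6: 5@98
  #4: 4@95
ASKS (lowest first):
  (empty)

Derivation:
After op 1 [order #1] limit_buy(price=105, qty=6): fills=none; bids=[#1:6@105] asks=[-]
After op 2 [order #2] limit_buy(price=105, qty=10): fills=none; bids=[#1:6@105 #2:10@105] asks=[-]
After op 3 [order #3] market_buy(qty=7): fills=none; bids=[#1:6@105 #2:10@105] asks=[-]
After op 4 [order #4] limit_buy(price=95, qty=4): fills=none; bids=[#1:6@105 #2:10@105 #4:4@95] asks=[-]
After op 5 cancel(order #1): fills=none; bids=[#2:10@105 #4:4@95] asks=[-]
After op 6 [order #5] limit_buy(price=99, qty=7): fills=none; bids=[#2:10@105 #5:7@99 #4:4@95] asks=[-]
After op 7 [order #6] limit_buy(price=98, qty=5): fills=none; bids=[#2:10@105 #5:7@99 #6:5@98 #4:4@95] asks=[-]
After op 8 [order #7] limit_buy(price=101, qty=5): fills=none; bids=[#2:10@105 #7:5@101 #5:7@99 #6:5@98 #4:4@95] asks=[-]
After op 9 [order #8] limit_sell(price=100, qty=6): fills=#2x#8:6@105; bids=[#2:4@105 #7:5@101 #5:7@99 #6:5@98 #4:4@95] asks=[-]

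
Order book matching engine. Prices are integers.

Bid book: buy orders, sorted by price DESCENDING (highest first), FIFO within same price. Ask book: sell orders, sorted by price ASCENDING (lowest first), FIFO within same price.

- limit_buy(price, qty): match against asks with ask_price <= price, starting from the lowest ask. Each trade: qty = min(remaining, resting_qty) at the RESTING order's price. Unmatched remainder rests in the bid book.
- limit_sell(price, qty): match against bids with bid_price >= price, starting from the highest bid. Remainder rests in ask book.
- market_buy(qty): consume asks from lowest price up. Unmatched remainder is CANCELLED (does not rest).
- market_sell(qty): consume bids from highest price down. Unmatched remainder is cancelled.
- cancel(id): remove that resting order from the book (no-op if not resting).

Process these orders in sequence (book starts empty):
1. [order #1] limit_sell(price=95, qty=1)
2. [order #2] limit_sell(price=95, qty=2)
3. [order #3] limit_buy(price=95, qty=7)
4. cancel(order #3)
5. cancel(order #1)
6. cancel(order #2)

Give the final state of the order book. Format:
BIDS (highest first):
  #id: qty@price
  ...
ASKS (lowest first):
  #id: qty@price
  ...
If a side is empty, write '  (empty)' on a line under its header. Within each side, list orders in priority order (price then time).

After op 1 [order #1] limit_sell(price=95, qty=1): fills=none; bids=[-] asks=[#1:1@95]
After op 2 [order #2] limit_sell(price=95, qty=2): fills=none; bids=[-] asks=[#1:1@95 #2:2@95]
After op 3 [order #3] limit_buy(price=95, qty=7): fills=#3x#1:1@95 #3x#2:2@95; bids=[#3:4@95] asks=[-]
After op 4 cancel(order #3): fills=none; bids=[-] asks=[-]
After op 5 cancel(order #1): fills=none; bids=[-] asks=[-]
After op 6 cancel(order #2): fills=none; bids=[-] asks=[-]

Answer: BIDS (highest first):
  (empty)
ASKS (lowest first):
  (empty)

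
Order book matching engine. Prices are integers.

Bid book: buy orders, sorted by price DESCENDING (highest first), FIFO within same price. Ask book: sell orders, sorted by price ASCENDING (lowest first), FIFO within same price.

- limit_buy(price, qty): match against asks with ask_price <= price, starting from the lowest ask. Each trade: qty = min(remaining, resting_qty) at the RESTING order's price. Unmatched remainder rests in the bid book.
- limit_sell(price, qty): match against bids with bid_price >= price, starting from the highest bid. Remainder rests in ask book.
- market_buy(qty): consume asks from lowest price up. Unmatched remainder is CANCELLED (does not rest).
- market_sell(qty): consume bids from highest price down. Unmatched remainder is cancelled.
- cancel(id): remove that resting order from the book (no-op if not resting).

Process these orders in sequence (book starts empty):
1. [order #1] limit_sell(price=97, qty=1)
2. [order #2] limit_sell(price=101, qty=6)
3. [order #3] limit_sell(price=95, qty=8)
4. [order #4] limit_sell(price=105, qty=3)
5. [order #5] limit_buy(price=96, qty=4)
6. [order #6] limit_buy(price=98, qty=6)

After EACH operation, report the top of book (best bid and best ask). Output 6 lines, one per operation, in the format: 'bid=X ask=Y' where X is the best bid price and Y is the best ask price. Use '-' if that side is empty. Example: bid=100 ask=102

Answer: bid=- ask=97
bid=- ask=97
bid=- ask=95
bid=- ask=95
bid=- ask=95
bid=98 ask=101

Derivation:
After op 1 [order #1] limit_sell(price=97, qty=1): fills=none; bids=[-] asks=[#1:1@97]
After op 2 [order #2] limit_sell(price=101, qty=6): fills=none; bids=[-] asks=[#1:1@97 #2:6@101]
After op 3 [order #3] limit_sell(price=95, qty=8): fills=none; bids=[-] asks=[#3:8@95 #1:1@97 #2:6@101]
After op 4 [order #4] limit_sell(price=105, qty=3): fills=none; bids=[-] asks=[#3:8@95 #1:1@97 #2:6@101 #4:3@105]
After op 5 [order #5] limit_buy(price=96, qty=4): fills=#5x#3:4@95; bids=[-] asks=[#3:4@95 #1:1@97 #2:6@101 #4:3@105]
After op 6 [order #6] limit_buy(price=98, qty=6): fills=#6x#3:4@95 #6x#1:1@97; bids=[#6:1@98] asks=[#2:6@101 #4:3@105]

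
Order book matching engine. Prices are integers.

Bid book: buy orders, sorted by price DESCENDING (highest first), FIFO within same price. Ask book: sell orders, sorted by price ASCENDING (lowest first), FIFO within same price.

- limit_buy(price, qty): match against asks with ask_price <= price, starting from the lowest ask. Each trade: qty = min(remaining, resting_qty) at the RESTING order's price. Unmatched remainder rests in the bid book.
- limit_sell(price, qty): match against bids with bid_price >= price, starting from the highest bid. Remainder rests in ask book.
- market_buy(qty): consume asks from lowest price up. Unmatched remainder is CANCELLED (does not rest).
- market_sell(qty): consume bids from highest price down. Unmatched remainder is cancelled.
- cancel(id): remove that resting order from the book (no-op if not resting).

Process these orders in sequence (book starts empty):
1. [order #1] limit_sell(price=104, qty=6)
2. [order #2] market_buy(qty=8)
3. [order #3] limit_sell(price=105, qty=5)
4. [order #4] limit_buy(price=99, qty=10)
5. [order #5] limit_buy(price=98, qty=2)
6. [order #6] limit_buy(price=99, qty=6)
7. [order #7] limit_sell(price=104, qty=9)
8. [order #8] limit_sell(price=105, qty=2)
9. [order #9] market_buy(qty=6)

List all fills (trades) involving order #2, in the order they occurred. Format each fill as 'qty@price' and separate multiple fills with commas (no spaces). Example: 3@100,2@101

Answer: 6@104

Derivation:
After op 1 [order #1] limit_sell(price=104, qty=6): fills=none; bids=[-] asks=[#1:6@104]
After op 2 [order #2] market_buy(qty=8): fills=#2x#1:6@104; bids=[-] asks=[-]
After op 3 [order #3] limit_sell(price=105, qty=5): fills=none; bids=[-] asks=[#3:5@105]
After op 4 [order #4] limit_buy(price=99, qty=10): fills=none; bids=[#4:10@99] asks=[#3:5@105]
After op 5 [order #5] limit_buy(price=98, qty=2): fills=none; bids=[#4:10@99 #5:2@98] asks=[#3:5@105]
After op 6 [order #6] limit_buy(price=99, qty=6): fills=none; bids=[#4:10@99 #6:6@99 #5:2@98] asks=[#3:5@105]
After op 7 [order #7] limit_sell(price=104, qty=9): fills=none; bids=[#4:10@99 #6:6@99 #5:2@98] asks=[#7:9@104 #3:5@105]
After op 8 [order #8] limit_sell(price=105, qty=2): fills=none; bids=[#4:10@99 #6:6@99 #5:2@98] asks=[#7:9@104 #3:5@105 #8:2@105]
After op 9 [order #9] market_buy(qty=6): fills=#9x#7:6@104; bids=[#4:10@99 #6:6@99 #5:2@98] asks=[#7:3@104 #3:5@105 #8:2@105]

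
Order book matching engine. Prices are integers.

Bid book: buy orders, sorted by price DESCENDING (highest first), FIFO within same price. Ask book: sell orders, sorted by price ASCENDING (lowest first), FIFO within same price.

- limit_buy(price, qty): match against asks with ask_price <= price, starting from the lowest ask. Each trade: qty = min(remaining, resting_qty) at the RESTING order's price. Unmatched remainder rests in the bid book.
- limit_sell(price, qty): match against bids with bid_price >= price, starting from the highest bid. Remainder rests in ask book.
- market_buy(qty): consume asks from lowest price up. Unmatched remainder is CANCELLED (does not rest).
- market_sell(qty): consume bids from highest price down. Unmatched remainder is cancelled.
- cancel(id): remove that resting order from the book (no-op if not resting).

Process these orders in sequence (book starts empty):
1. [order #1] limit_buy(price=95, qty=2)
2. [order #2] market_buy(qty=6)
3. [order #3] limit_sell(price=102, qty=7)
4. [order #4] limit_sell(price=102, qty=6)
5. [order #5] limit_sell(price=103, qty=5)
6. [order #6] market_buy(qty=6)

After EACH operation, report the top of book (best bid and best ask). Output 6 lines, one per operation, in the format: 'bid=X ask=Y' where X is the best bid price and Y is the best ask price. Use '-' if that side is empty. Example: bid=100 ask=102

Answer: bid=95 ask=-
bid=95 ask=-
bid=95 ask=102
bid=95 ask=102
bid=95 ask=102
bid=95 ask=102

Derivation:
After op 1 [order #1] limit_buy(price=95, qty=2): fills=none; bids=[#1:2@95] asks=[-]
After op 2 [order #2] market_buy(qty=6): fills=none; bids=[#1:2@95] asks=[-]
After op 3 [order #3] limit_sell(price=102, qty=7): fills=none; bids=[#1:2@95] asks=[#3:7@102]
After op 4 [order #4] limit_sell(price=102, qty=6): fills=none; bids=[#1:2@95] asks=[#3:7@102 #4:6@102]
After op 5 [order #5] limit_sell(price=103, qty=5): fills=none; bids=[#1:2@95] asks=[#3:7@102 #4:6@102 #5:5@103]
After op 6 [order #6] market_buy(qty=6): fills=#6x#3:6@102; bids=[#1:2@95] asks=[#3:1@102 #4:6@102 #5:5@103]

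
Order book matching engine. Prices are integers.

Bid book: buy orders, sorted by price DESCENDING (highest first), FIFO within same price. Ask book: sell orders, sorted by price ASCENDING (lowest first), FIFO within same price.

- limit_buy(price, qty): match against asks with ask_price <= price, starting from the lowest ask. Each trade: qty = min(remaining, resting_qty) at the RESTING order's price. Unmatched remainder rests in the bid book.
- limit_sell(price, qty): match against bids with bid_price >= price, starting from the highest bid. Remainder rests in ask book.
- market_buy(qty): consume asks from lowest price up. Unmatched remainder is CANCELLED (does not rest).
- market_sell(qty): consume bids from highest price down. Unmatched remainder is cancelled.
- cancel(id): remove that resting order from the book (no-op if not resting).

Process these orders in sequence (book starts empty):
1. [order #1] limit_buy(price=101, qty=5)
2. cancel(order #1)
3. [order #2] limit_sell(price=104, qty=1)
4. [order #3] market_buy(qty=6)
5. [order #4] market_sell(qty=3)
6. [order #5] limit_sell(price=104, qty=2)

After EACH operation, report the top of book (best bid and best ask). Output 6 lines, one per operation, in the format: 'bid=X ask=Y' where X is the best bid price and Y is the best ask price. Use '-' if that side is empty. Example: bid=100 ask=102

Answer: bid=101 ask=-
bid=- ask=-
bid=- ask=104
bid=- ask=-
bid=- ask=-
bid=- ask=104

Derivation:
After op 1 [order #1] limit_buy(price=101, qty=5): fills=none; bids=[#1:5@101] asks=[-]
After op 2 cancel(order #1): fills=none; bids=[-] asks=[-]
After op 3 [order #2] limit_sell(price=104, qty=1): fills=none; bids=[-] asks=[#2:1@104]
After op 4 [order #3] market_buy(qty=6): fills=#3x#2:1@104; bids=[-] asks=[-]
After op 5 [order #4] market_sell(qty=3): fills=none; bids=[-] asks=[-]
After op 6 [order #5] limit_sell(price=104, qty=2): fills=none; bids=[-] asks=[#5:2@104]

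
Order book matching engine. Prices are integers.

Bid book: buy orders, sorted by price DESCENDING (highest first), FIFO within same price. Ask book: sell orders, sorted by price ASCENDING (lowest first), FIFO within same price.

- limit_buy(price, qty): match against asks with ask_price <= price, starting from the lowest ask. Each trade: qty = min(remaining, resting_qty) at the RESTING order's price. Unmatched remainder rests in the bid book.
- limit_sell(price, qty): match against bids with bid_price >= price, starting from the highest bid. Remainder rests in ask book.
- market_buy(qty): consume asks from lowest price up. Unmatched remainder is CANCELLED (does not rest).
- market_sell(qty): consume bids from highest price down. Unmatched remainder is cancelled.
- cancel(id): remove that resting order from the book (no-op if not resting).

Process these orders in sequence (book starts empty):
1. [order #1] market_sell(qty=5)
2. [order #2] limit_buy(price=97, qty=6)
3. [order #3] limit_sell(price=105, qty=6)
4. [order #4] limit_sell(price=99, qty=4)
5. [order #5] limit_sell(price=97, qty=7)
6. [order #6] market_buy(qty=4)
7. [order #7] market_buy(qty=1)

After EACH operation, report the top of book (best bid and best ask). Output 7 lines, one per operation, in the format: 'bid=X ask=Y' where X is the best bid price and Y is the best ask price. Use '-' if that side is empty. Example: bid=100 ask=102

After op 1 [order #1] market_sell(qty=5): fills=none; bids=[-] asks=[-]
After op 2 [order #2] limit_buy(price=97, qty=6): fills=none; bids=[#2:6@97] asks=[-]
After op 3 [order #3] limit_sell(price=105, qty=6): fills=none; bids=[#2:6@97] asks=[#3:6@105]
After op 4 [order #4] limit_sell(price=99, qty=4): fills=none; bids=[#2:6@97] asks=[#4:4@99 #3:6@105]
After op 5 [order #5] limit_sell(price=97, qty=7): fills=#2x#5:6@97; bids=[-] asks=[#5:1@97 #4:4@99 #3:6@105]
After op 6 [order #6] market_buy(qty=4): fills=#6x#5:1@97 #6x#4:3@99; bids=[-] asks=[#4:1@99 #3:6@105]
After op 7 [order #7] market_buy(qty=1): fills=#7x#4:1@99; bids=[-] asks=[#3:6@105]

Answer: bid=- ask=-
bid=97 ask=-
bid=97 ask=105
bid=97 ask=99
bid=- ask=97
bid=- ask=99
bid=- ask=105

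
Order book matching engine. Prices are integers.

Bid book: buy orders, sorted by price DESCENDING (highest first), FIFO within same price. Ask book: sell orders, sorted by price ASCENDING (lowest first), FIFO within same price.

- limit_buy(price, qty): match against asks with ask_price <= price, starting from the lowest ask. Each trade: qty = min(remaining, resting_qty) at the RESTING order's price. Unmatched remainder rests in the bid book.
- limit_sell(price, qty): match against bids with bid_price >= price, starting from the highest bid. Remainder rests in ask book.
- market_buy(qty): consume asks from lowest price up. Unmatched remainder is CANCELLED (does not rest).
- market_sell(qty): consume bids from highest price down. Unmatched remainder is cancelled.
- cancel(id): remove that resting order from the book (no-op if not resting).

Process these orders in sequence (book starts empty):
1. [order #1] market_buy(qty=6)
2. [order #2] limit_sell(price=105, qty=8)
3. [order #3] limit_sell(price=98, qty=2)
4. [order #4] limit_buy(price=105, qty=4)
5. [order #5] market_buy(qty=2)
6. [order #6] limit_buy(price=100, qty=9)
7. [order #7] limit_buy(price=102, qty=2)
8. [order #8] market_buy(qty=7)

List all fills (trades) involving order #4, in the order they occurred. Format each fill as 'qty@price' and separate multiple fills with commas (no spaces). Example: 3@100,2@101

Answer: 2@98,2@105

Derivation:
After op 1 [order #1] market_buy(qty=6): fills=none; bids=[-] asks=[-]
After op 2 [order #2] limit_sell(price=105, qty=8): fills=none; bids=[-] asks=[#2:8@105]
After op 3 [order #3] limit_sell(price=98, qty=2): fills=none; bids=[-] asks=[#3:2@98 #2:8@105]
After op 4 [order #4] limit_buy(price=105, qty=4): fills=#4x#3:2@98 #4x#2:2@105; bids=[-] asks=[#2:6@105]
After op 5 [order #5] market_buy(qty=2): fills=#5x#2:2@105; bids=[-] asks=[#2:4@105]
After op 6 [order #6] limit_buy(price=100, qty=9): fills=none; bids=[#6:9@100] asks=[#2:4@105]
After op 7 [order #7] limit_buy(price=102, qty=2): fills=none; bids=[#7:2@102 #6:9@100] asks=[#2:4@105]
After op 8 [order #8] market_buy(qty=7): fills=#8x#2:4@105; bids=[#7:2@102 #6:9@100] asks=[-]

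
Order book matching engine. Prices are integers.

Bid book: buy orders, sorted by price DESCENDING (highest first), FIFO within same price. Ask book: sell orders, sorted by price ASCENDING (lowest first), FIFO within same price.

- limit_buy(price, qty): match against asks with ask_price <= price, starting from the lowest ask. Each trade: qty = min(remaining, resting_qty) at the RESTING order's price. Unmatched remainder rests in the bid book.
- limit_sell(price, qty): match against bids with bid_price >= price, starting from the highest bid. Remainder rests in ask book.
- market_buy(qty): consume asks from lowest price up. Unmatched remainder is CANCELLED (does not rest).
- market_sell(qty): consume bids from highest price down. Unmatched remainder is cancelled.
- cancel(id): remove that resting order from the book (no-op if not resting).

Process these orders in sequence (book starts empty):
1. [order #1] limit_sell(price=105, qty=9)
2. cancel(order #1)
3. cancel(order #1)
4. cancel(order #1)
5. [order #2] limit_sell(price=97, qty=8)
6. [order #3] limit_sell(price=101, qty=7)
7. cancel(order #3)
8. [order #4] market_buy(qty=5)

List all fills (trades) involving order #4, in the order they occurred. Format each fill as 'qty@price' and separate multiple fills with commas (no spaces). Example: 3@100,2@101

Answer: 5@97

Derivation:
After op 1 [order #1] limit_sell(price=105, qty=9): fills=none; bids=[-] asks=[#1:9@105]
After op 2 cancel(order #1): fills=none; bids=[-] asks=[-]
After op 3 cancel(order #1): fills=none; bids=[-] asks=[-]
After op 4 cancel(order #1): fills=none; bids=[-] asks=[-]
After op 5 [order #2] limit_sell(price=97, qty=8): fills=none; bids=[-] asks=[#2:8@97]
After op 6 [order #3] limit_sell(price=101, qty=7): fills=none; bids=[-] asks=[#2:8@97 #3:7@101]
After op 7 cancel(order #3): fills=none; bids=[-] asks=[#2:8@97]
After op 8 [order #4] market_buy(qty=5): fills=#4x#2:5@97; bids=[-] asks=[#2:3@97]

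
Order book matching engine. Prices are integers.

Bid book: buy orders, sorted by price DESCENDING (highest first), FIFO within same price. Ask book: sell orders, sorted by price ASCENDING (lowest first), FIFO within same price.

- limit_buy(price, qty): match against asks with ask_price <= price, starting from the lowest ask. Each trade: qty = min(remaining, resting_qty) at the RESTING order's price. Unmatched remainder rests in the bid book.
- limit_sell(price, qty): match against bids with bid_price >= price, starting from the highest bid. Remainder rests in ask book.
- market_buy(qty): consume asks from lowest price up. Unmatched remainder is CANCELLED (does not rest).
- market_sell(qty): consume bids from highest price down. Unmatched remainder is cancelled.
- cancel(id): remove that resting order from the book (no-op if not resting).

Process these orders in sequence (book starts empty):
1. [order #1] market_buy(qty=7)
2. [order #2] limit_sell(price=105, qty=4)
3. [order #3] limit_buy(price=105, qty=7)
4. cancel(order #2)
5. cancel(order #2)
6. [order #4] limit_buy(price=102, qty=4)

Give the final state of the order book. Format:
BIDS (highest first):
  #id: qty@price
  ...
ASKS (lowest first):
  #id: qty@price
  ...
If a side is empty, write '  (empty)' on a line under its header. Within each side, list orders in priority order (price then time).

After op 1 [order #1] market_buy(qty=7): fills=none; bids=[-] asks=[-]
After op 2 [order #2] limit_sell(price=105, qty=4): fills=none; bids=[-] asks=[#2:4@105]
After op 3 [order #3] limit_buy(price=105, qty=7): fills=#3x#2:4@105; bids=[#3:3@105] asks=[-]
After op 4 cancel(order #2): fills=none; bids=[#3:3@105] asks=[-]
After op 5 cancel(order #2): fills=none; bids=[#3:3@105] asks=[-]
After op 6 [order #4] limit_buy(price=102, qty=4): fills=none; bids=[#3:3@105 #4:4@102] asks=[-]

Answer: BIDS (highest first):
  #3: 3@105
  #4: 4@102
ASKS (lowest first):
  (empty)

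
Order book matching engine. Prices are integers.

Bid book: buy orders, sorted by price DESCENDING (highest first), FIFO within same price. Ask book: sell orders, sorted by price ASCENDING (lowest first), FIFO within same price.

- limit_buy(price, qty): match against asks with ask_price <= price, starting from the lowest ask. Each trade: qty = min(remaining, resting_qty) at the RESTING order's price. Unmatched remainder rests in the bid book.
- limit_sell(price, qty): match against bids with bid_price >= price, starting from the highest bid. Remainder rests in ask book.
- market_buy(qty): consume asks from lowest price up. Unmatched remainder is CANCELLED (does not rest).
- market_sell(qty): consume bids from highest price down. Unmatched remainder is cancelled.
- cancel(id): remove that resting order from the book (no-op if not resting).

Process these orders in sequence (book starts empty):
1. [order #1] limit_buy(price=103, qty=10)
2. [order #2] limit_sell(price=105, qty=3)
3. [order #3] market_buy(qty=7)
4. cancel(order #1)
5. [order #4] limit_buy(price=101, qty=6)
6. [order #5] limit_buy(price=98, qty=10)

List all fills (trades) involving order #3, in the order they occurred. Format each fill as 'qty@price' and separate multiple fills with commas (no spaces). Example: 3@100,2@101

Answer: 3@105

Derivation:
After op 1 [order #1] limit_buy(price=103, qty=10): fills=none; bids=[#1:10@103] asks=[-]
After op 2 [order #2] limit_sell(price=105, qty=3): fills=none; bids=[#1:10@103] asks=[#2:3@105]
After op 3 [order #3] market_buy(qty=7): fills=#3x#2:3@105; bids=[#1:10@103] asks=[-]
After op 4 cancel(order #1): fills=none; bids=[-] asks=[-]
After op 5 [order #4] limit_buy(price=101, qty=6): fills=none; bids=[#4:6@101] asks=[-]
After op 6 [order #5] limit_buy(price=98, qty=10): fills=none; bids=[#4:6@101 #5:10@98] asks=[-]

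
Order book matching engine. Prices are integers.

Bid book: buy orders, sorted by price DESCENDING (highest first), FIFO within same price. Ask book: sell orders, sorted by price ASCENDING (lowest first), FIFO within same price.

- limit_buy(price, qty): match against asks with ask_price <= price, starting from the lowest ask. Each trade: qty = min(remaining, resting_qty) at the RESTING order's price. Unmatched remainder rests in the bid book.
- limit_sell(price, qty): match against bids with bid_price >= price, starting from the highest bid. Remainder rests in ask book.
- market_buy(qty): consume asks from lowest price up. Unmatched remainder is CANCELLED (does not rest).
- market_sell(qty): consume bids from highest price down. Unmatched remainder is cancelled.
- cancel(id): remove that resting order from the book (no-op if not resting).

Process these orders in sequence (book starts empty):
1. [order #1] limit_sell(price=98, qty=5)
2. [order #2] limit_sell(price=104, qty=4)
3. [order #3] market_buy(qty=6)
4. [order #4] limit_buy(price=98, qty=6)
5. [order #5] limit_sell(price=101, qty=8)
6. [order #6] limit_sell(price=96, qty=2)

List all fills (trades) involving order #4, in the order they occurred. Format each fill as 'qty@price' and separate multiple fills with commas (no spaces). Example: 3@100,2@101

After op 1 [order #1] limit_sell(price=98, qty=5): fills=none; bids=[-] asks=[#1:5@98]
After op 2 [order #2] limit_sell(price=104, qty=4): fills=none; bids=[-] asks=[#1:5@98 #2:4@104]
After op 3 [order #3] market_buy(qty=6): fills=#3x#1:5@98 #3x#2:1@104; bids=[-] asks=[#2:3@104]
After op 4 [order #4] limit_buy(price=98, qty=6): fills=none; bids=[#4:6@98] asks=[#2:3@104]
After op 5 [order #5] limit_sell(price=101, qty=8): fills=none; bids=[#4:6@98] asks=[#5:8@101 #2:3@104]
After op 6 [order #6] limit_sell(price=96, qty=2): fills=#4x#6:2@98; bids=[#4:4@98] asks=[#5:8@101 #2:3@104]

Answer: 2@98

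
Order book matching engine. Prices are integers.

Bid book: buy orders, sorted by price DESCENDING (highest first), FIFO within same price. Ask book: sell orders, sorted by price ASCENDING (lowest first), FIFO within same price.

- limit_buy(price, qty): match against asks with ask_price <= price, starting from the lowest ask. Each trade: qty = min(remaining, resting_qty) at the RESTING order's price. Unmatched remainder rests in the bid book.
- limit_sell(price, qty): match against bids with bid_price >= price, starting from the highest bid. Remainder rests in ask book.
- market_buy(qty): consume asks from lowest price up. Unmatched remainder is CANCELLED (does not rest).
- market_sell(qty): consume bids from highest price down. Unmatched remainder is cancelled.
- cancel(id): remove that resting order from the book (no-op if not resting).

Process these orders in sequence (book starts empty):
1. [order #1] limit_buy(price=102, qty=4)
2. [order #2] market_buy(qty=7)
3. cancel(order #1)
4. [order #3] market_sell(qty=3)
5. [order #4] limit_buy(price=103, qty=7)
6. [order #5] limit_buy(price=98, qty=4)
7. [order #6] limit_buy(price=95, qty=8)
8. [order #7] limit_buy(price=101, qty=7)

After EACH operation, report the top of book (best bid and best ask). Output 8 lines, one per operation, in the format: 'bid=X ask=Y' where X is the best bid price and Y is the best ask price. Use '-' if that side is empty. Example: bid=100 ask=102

Answer: bid=102 ask=-
bid=102 ask=-
bid=- ask=-
bid=- ask=-
bid=103 ask=-
bid=103 ask=-
bid=103 ask=-
bid=103 ask=-

Derivation:
After op 1 [order #1] limit_buy(price=102, qty=4): fills=none; bids=[#1:4@102] asks=[-]
After op 2 [order #2] market_buy(qty=7): fills=none; bids=[#1:4@102] asks=[-]
After op 3 cancel(order #1): fills=none; bids=[-] asks=[-]
After op 4 [order #3] market_sell(qty=3): fills=none; bids=[-] asks=[-]
After op 5 [order #4] limit_buy(price=103, qty=7): fills=none; bids=[#4:7@103] asks=[-]
After op 6 [order #5] limit_buy(price=98, qty=4): fills=none; bids=[#4:7@103 #5:4@98] asks=[-]
After op 7 [order #6] limit_buy(price=95, qty=8): fills=none; bids=[#4:7@103 #5:4@98 #6:8@95] asks=[-]
After op 8 [order #7] limit_buy(price=101, qty=7): fills=none; bids=[#4:7@103 #7:7@101 #5:4@98 #6:8@95] asks=[-]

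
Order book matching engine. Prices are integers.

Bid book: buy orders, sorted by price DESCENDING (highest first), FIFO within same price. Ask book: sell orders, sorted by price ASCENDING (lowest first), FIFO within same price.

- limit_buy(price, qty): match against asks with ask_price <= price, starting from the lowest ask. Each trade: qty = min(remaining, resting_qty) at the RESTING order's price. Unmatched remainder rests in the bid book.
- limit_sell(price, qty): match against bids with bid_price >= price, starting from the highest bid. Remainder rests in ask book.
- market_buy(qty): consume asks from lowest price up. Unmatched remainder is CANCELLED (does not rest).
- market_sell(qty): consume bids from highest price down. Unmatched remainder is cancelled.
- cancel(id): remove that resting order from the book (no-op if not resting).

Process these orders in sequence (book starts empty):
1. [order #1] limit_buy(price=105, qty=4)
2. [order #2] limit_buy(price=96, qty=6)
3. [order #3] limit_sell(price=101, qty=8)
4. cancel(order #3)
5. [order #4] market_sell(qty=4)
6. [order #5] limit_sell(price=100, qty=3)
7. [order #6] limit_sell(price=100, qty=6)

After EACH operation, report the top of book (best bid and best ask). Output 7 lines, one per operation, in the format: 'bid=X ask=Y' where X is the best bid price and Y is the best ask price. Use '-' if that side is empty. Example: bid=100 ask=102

After op 1 [order #1] limit_buy(price=105, qty=4): fills=none; bids=[#1:4@105] asks=[-]
After op 2 [order #2] limit_buy(price=96, qty=6): fills=none; bids=[#1:4@105 #2:6@96] asks=[-]
After op 3 [order #3] limit_sell(price=101, qty=8): fills=#1x#3:4@105; bids=[#2:6@96] asks=[#3:4@101]
After op 4 cancel(order #3): fills=none; bids=[#2:6@96] asks=[-]
After op 5 [order #4] market_sell(qty=4): fills=#2x#4:4@96; bids=[#2:2@96] asks=[-]
After op 6 [order #5] limit_sell(price=100, qty=3): fills=none; bids=[#2:2@96] asks=[#5:3@100]
After op 7 [order #6] limit_sell(price=100, qty=6): fills=none; bids=[#2:2@96] asks=[#5:3@100 #6:6@100]

Answer: bid=105 ask=-
bid=105 ask=-
bid=96 ask=101
bid=96 ask=-
bid=96 ask=-
bid=96 ask=100
bid=96 ask=100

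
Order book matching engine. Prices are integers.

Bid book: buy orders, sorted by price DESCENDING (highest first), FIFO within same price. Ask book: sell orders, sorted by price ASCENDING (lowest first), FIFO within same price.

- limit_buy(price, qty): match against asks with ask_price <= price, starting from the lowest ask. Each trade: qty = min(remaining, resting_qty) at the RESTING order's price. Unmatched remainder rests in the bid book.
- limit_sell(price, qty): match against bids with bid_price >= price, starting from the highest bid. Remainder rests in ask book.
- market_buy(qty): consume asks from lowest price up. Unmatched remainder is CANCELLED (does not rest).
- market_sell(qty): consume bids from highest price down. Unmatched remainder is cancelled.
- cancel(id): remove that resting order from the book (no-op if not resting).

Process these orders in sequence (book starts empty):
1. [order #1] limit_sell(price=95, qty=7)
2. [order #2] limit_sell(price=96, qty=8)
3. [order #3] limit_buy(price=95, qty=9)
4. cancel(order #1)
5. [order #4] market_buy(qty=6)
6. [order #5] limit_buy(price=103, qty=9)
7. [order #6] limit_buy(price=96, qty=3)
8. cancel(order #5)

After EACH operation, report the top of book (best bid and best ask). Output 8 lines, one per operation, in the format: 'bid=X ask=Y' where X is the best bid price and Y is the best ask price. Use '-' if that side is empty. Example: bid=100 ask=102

After op 1 [order #1] limit_sell(price=95, qty=7): fills=none; bids=[-] asks=[#1:7@95]
After op 2 [order #2] limit_sell(price=96, qty=8): fills=none; bids=[-] asks=[#1:7@95 #2:8@96]
After op 3 [order #3] limit_buy(price=95, qty=9): fills=#3x#1:7@95; bids=[#3:2@95] asks=[#2:8@96]
After op 4 cancel(order #1): fills=none; bids=[#3:2@95] asks=[#2:8@96]
After op 5 [order #4] market_buy(qty=6): fills=#4x#2:6@96; bids=[#3:2@95] asks=[#2:2@96]
After op 6 [order #5] limit_buy(price=103, qty=9): fills=#5x#2:2@96; bids=[#5:7@103 #3:2@95] asks=[-]
After op 7 [order #6] limit_buy(price=96, qty=3): fills=none; bids=[#5:7@103 #6:3@96 #3:2@95] asks=[-]
After op 8 cancel(order #5): fills=none; bids=[#6:3@96 #3:2@95] asks=[-]

Answer: bid=- ask=95
bid=- ask=95
bid=95 ask=96
bid=95 ask=96
bid=95 ask=96
bid=103 ask=-
bid=103 ask=-
bid=96 ask=-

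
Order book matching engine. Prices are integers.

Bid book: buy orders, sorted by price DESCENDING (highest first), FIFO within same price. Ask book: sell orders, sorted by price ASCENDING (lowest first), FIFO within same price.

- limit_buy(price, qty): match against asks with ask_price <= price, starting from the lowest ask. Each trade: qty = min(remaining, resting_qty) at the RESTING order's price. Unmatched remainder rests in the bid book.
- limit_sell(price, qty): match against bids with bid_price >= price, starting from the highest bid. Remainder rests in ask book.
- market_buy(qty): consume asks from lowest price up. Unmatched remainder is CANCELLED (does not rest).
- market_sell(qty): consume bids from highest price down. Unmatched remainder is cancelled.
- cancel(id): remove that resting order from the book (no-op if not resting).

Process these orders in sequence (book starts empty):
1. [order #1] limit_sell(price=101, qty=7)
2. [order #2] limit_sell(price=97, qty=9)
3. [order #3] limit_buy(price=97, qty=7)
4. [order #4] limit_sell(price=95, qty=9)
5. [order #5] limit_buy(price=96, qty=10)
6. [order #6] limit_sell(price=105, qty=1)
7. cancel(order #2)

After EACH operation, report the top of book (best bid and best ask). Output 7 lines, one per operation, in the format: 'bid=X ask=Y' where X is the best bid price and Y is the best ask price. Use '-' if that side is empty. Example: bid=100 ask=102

Answer: bid=- ask=101
bid=- ask=97
bid=- ask=97
bid=- ask=95
bid=96 ask=97
bid=96 ask=97
bid=96 ask=101

Derivation:
After op 1 [order #1] limit_sell(price=101, qty=7): fills=none; bids=[-] asks=[#1:7@101]
After op 2 [order #2] limit_sell(price=97, qty=9): fills=none; bids=[-] asks=[#2:9@97 #1:7@101]
After op 3 [order #3] limit_buy(price=97, qty=7): fills=#3x#2:7@97; bids=[-] asks=[#2:2@97 #1:7@101]
After op 4 [order #4] limit_sell(price=95, qty=9): fills=none; bids=[-] asks=[#4:9@95 #2:2@97 #1:7@101]
After op 5 [order #5] limit_buy(price=96, qty=10): fills=#5x#4:9@95; bids=[#5:1@96] asks=[#2:2@97 #1:7@101]
After op 6 [order #6] limit_sell(price=105, qty=1): fills=none; bids=[#5:1@96] asks=[#2:2@97 #1:7@101 #6:1@105]
After op 7 cancel(order #2): fills=none; bids=[#5:1@96] asks=[#1:7@101 #6:1@105]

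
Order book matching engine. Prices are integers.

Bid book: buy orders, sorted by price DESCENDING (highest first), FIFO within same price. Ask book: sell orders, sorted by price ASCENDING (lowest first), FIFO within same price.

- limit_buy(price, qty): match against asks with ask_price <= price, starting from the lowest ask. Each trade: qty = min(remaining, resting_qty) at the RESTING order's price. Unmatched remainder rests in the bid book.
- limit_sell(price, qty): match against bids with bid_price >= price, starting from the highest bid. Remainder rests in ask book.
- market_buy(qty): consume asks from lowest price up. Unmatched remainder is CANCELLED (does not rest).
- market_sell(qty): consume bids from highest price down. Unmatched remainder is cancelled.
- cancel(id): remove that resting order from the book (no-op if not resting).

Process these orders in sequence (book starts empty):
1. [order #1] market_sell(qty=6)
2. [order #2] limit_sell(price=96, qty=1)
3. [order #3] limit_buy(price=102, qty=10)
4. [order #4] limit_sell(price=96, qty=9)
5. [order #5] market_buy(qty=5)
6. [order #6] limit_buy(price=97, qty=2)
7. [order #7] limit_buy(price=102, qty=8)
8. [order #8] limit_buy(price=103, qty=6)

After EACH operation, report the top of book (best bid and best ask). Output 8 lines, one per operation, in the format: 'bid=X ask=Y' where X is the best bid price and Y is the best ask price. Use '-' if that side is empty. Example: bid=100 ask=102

After op 1 [order #1] market_sell(qty=6): fills=none; bids=[-] asks=[-]
After op 2 [order #2] limit_sell(price=96, qty=1): fills=none; bids=[-] asks=[#2:1@96]
After op 3 [order #3] limit_buy(price=102, qty=10): fills=#3x#2:1@96; bids=[#3:9@102] asks=[-]
After op 4 [order #4] limit_sell(price=96, qty=9): fills=#3x#4:9@102; bids=[-] asks=[-]
After op 5 [order #5] market_buy(qty=5): fills=none; bids=[-] asks=[-]
After op 6 [order #6] limit_buy(price=97, qty=2): fills=none; bids=[#6:2@97] asks=[-]
After op 7 [order #7] limit_buy(price=102, qty=8): fills=none; bids=[#7:8@102 #6:2@97] asks=[-]
After op 8 [order #8] limit_buy(price=103, qty=6): fills=none; bids=[#8:6@103 #7:8@102 #6:2@97] asks=[-]

Answer: bid=- ask=-
bid=- ask=96
bid=102 ask=-
bid=- ask=-
bid=- ask=-
bid=97 ask=-
bid=102 ask=-
bid=103 ask=-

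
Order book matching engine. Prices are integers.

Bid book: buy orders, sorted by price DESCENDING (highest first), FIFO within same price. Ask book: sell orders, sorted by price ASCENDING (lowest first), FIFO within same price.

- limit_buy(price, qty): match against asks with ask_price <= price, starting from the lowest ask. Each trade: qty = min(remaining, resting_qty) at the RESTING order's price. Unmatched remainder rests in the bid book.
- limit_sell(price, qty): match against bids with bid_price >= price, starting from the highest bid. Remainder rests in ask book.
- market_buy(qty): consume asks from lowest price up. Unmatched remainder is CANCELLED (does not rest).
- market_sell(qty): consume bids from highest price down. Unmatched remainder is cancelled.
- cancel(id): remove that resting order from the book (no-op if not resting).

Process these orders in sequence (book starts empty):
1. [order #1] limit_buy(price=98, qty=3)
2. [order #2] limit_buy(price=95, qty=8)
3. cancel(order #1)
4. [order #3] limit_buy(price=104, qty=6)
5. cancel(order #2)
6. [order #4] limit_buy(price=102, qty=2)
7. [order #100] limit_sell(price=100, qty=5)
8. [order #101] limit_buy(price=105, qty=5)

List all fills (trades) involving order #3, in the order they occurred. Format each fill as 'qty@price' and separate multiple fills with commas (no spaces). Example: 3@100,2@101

After op 1 [order #1] limit_buy(price=98, qty=3): fills=none; bids=[#1:3@98] asks=[-]
After op 2 [order #2] limit_buy(price=95, qty=8): fills=none; bids=[#1:3@98 #2:8@95] asks=[-]
After op 3 cancel(order #1): fills=none; bids=[#2:8@95] asks=[-]
After op 4 [order #3] limit_buy(price=104, qty=6): fills=none; bids=[#3:6@104 #2:8@95] asks=[-]
After op 5 cancel(order #2): fills=none; bids=[#3:6@104] asks=[-]
After op 6 [order #4] limit_buy(price=102, qty=2): fills=none; bids=[#3:6@104 #4:2@102] asks=[-]
After op 7 [order #100] limit_sell(price=100, qty=5): fills=#3x#100:5@104; bids=[#3:1@104 #4:2@102] asks=[-]
After op 8 [order #101] limit_buy(price=105, qty=5): fills=none; bids=[#101:5@105 #3:1@104 #4:2@102] asks=[-]

Answer: 5@104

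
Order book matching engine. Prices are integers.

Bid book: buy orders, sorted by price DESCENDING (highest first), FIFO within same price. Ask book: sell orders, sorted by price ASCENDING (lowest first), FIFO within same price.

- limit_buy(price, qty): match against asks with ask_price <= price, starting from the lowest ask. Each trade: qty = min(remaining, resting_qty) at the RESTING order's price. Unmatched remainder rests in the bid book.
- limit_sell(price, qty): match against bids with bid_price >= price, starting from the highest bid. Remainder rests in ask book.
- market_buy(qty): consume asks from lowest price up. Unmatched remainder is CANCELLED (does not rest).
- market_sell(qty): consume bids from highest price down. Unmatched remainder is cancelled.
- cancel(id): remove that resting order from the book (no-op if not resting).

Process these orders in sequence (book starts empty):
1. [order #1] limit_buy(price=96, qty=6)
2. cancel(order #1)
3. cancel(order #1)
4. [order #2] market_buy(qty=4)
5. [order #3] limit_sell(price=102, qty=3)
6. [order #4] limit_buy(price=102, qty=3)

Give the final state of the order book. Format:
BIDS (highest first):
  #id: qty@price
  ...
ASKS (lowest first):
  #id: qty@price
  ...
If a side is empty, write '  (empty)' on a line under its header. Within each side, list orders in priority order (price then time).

Answer: BIDS (highest first):
  (empty)
ASKS (lowest first):
  (empty)

Derivation:
After op 1 [order #1] limit_buy(price=96, qty=6): fills=none; bids=[#1:6@96] asks=[-]
After op 2 cancel(order #1): fills=none; bids=[-] asks=[-]
After op 3 cancel(order #1): fills=none; bids=[-] asks=[-]
After op 4 [order #2] market_buy(qty=4): fills=none; bids=[-] asks=[-]
After op 5 [order #3] limit_sell(price=102, qty=3): fills=none; bids=[-] asks=[#3:3@102]
After op 6 [order #4] limit_buy(price=102, qty=3): fills=#4x#3:3@102; bids=[-] asks=[-]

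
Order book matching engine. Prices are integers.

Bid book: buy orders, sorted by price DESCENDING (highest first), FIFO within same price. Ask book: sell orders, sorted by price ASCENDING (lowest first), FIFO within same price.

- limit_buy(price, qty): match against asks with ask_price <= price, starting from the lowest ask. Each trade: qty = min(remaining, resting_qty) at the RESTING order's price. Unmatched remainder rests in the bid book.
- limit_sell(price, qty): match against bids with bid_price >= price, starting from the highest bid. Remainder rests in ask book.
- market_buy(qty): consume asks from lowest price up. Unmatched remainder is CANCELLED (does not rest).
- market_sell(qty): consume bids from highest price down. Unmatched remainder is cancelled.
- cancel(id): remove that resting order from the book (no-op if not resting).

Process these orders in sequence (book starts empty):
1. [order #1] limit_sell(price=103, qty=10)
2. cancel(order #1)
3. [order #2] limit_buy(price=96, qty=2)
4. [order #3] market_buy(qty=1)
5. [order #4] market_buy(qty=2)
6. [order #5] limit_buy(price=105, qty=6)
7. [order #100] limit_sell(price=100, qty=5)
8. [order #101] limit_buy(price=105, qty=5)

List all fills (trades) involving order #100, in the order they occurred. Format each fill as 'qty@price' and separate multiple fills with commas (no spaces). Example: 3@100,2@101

After op 1 [order #1] limit_sell(price=103, qty=10): fills=none; bids=[-] asks=[#1:10@103]
After op 2 cancel(order #1): fills=none; bids=[-] asks=[-]
After op 3 [order #2] limit_buy(price=96, qty=2): fills=none; bids=[#2:2@96] asks=[-]
After op 4 [order #3] market_buy(qty=1): fills=none; bids=[#2:2@96] asks=[-]
After op 5 [order #4] market_buy(qty=2): fills=none; bids=[#2:2@96] asks=[-]
After op 6 [order #5] limit_buy(price=105, qty=6): fills=none; bids=[#5:6@105 #2:2@96] asks=[-]
After op 7 [order #100] limit_sell(price=100, qty=5): fills=#5x#100:5@105; bids=[#5:1@105 #2:2@96] asks=[-]
After op 8 [order #101] limit_buy(price=105, qty=5): fills=none; bids=[#5:1@105 #101:5@105 #2:2@96] asks=[-]

Answer: 5@105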